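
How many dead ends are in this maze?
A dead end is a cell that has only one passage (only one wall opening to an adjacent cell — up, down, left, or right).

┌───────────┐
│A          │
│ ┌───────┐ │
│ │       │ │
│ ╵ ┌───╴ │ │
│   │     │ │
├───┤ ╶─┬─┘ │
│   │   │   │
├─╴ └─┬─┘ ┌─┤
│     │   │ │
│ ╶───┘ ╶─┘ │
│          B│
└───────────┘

Checking each cell for number of passages:

Dead ends found at positions:
  (3, 0)
  (3, 3)
  (4, 2)
  (4, 5)
Total dead ends: 4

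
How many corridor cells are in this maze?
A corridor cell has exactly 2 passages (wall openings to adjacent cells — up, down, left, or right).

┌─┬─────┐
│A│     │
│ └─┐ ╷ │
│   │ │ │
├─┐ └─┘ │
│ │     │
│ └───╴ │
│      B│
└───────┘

Counting cells with exactly 2 passages:
Total corridor cells: 10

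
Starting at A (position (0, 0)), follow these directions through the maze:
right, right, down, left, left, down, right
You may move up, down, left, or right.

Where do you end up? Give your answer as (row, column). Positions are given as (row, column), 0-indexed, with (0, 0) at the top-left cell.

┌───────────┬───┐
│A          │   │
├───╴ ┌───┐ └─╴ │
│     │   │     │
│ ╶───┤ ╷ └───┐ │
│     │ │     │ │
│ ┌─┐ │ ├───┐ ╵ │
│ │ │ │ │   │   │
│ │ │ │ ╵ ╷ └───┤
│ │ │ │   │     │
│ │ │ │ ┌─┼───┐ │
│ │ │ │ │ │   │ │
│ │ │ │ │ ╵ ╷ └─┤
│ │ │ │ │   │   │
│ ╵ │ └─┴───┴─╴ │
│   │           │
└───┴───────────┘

Following directions step by step:
Start: (0, 0)
  right: (0, 0) → (0, 1)
  right: (0, 1) → (0, 2)
  down: (0, 2) → (1, 2)
  left: (1, 2) → (1, 1)
  left: (1, 1) → (1, 0)
  down: (1, 0) → (2, 0)
  right: (2, 0) → (2, 1)
Final position: (2, 1)

Path taken:

┌───────────┬───┐
│A → ↓      │   │
├───╴ ┌───┐ └─╴ │
│↓ ← ↲│   │     │
│ ╶───┤ ╷ └───┐ │
│↳ B  │ │     │ │
│ ┌─┐ │ ├───┐ ╵ │
│ │ │ │ │   │   │
│ │ │ │ ╵ ╷ └───┤
│ │ │ │   │     │
│ │ │ │ ┌─┼───┐ │
│ │ │ │ │ │   │ │
│ │ │ │ │ ╵ ╷ └─┤
│ │ │ │ │   │   │
│ ╵ │ └─┴───┴─╴ │
│   │           │
└───┴───────────┘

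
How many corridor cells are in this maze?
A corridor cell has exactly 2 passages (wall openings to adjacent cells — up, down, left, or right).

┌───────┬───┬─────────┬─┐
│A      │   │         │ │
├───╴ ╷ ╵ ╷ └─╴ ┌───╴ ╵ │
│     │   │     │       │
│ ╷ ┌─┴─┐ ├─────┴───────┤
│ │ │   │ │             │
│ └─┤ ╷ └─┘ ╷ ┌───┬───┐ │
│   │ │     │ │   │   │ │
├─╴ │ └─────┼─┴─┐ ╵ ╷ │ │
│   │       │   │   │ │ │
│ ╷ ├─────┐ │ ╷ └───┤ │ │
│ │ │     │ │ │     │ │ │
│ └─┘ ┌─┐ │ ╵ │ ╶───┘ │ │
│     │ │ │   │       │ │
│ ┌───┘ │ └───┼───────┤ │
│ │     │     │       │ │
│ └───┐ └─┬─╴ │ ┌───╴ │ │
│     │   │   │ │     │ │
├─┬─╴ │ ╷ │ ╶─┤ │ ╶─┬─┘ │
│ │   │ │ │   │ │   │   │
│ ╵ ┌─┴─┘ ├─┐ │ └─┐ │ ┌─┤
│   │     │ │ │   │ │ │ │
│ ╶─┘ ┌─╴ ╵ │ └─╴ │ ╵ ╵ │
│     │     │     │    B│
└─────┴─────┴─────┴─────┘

Counting cells with exactly 2 passages:
Total corridor cells: 112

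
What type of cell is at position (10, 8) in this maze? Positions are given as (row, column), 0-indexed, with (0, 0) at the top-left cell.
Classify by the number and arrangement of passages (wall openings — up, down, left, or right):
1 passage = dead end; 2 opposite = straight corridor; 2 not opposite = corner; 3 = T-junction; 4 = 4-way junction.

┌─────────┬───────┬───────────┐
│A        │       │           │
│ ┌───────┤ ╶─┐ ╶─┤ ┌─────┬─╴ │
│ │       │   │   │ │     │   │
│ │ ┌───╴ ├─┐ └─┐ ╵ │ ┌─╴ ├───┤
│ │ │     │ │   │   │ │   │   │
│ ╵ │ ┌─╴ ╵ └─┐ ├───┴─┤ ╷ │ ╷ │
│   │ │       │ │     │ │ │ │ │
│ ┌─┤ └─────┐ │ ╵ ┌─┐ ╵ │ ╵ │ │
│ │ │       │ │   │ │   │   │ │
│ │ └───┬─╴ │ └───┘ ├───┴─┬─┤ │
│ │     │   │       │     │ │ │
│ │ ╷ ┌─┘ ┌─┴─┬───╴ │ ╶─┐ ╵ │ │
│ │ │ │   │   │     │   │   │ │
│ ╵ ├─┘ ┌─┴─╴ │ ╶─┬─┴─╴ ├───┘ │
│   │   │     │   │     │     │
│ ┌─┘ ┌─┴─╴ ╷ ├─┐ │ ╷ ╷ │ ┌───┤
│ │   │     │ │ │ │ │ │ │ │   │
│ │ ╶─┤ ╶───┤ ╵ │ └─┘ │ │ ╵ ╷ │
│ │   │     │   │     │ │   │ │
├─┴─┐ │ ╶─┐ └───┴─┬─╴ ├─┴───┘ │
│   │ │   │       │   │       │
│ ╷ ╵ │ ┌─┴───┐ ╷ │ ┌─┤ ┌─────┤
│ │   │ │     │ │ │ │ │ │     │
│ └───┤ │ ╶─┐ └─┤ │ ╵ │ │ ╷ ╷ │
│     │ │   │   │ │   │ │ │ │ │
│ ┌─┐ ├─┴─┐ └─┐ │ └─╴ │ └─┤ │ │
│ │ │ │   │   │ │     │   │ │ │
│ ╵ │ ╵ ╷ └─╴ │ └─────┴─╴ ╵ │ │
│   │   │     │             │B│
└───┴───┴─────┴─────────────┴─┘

Checking cell at (10, 8):
Number of passages: 2
Cell type: corner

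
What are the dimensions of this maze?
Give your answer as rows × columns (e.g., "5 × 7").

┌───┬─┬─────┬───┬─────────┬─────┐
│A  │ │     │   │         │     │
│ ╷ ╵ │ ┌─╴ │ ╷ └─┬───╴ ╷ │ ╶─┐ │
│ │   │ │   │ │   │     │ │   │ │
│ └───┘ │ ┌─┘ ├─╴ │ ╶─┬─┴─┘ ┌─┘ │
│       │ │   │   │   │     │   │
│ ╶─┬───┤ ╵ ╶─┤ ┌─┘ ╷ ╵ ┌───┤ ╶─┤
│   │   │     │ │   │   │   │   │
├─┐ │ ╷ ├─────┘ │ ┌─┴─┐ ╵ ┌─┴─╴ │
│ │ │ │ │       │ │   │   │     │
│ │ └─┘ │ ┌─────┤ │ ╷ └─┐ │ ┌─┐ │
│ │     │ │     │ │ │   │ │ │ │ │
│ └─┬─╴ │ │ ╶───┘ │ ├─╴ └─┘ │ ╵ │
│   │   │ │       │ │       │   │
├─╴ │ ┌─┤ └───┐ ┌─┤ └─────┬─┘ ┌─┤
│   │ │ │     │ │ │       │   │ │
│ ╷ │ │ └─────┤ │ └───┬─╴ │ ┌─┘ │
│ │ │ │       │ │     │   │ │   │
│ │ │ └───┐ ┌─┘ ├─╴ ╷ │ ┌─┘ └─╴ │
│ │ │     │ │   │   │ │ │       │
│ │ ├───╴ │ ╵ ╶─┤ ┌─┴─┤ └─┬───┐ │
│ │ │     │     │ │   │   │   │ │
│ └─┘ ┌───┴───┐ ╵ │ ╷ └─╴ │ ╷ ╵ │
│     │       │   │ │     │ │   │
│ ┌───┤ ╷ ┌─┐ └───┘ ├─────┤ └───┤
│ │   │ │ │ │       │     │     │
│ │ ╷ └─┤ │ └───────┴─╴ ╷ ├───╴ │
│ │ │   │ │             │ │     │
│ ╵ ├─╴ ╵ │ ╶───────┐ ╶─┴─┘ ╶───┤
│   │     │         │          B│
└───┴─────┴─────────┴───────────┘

Counting the maze dimensions:
Rows (vertical): 15
Columns (horizontal): 16
Dimensions: 15 × 16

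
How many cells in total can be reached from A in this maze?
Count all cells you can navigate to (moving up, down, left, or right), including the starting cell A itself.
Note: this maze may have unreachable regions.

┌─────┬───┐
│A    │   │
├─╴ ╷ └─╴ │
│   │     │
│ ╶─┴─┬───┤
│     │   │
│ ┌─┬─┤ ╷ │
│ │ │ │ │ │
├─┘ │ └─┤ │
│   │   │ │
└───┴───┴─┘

Using BFS/flood-fill to find all reachable cells from A:
Maze size: 5 × 5 = 25 total cells
11 cell(s) are walled off and cannot be reached from A.
Reachable cells: 14

Reachable region (· marks reachable cells):

┌─────┬───┐
│A · ·│· ·│
├─╴ ╷ └─╴ │
│· ·│· · ·│
│ ╶─┴─┬───┤
│· · ·│   │
│ ┌─┬─┤ ╷ │
│·│ │ │ │ │
├─┘ │ └─┤ │
│   │   │ │
└───┴───┴─┘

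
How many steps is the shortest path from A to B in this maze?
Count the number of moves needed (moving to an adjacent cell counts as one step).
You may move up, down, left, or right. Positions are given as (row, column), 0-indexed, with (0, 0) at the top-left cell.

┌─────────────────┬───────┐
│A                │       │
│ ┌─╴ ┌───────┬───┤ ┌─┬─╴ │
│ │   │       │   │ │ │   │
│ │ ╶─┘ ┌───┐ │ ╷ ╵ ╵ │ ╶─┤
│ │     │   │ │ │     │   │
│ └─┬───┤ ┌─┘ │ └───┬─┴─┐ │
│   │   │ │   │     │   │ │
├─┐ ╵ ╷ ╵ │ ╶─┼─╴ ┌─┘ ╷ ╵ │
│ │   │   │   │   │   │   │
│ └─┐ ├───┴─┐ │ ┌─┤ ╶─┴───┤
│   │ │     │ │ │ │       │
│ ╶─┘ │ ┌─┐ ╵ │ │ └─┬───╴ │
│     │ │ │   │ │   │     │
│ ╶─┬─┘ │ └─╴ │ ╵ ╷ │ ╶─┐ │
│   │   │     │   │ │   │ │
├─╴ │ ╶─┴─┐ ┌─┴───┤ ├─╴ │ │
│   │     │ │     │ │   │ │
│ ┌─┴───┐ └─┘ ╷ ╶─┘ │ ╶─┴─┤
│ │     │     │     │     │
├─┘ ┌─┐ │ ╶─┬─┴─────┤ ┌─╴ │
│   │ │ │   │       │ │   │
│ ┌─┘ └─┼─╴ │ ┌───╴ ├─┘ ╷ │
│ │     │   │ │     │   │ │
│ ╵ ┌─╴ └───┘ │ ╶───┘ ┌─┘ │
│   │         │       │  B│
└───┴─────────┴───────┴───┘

Using BFS to find shortest path:
Start: (0, 0), End: (12, 12)
Path found:
(0,0) → (0,1) → (0,2) → (1,2) → (1,1) → (2,1) → (2,2) → (2,3) → (1,3) → (1,4) → (1,5) → (1,6) → (2,6) → (3,6) → (3,5) → (4,5) → (4,6) → (5,6) → (6,6) → (6,5) → (5,5) → (5,4) → (5,3) → (6,3) → (7,3) → (7,2) → (8,2) → (8,3) → (8,4) → (9,4) → (9,5) → (9,6) → (8,6) → (8,7) → (9,7) → (9,8) → (9,9) → (8,9) → (7,9) → (6,9) → (6,8) → (7,8) → (7,7) → (6,7) → (5,7) → (4,7) → (4,8) → (3,8) → (3,7) → (2,7) → (1,7) → (1,8) → (2,8) → (2,9) → (1,9) → (0,9) → (0,10) → (0,11) → (0,12) → (1,12) → (1,11) → (2,11) → (2,12) → (3,12) → (4,12) → (4,11) → (3,11) → (3,10) → (4,10) → (4,9) → (5,9) → (5,10) → (5,11) → (5,12) → (6,12) → (6,11) → (6,10) → (7,10) → (7,11) → (8,11) → (8,10) → (9,10) → (9,11) → (9,12) → (10,12) → (11,12) → (12,12)
Number of steps: 86

Solution:

┌─────────────────┬───────┐
│A → ↓            │↱ → → ↓│
│ ┌─╴ ┌───────┬───┤ ┌─┬─╴ │
│ │↓ ↲│↱ → → ↓│↱ ↓│↑│ │↓ ↲│
│ │ ╶─┘ ┌───┐ │ ╷ ╵ ╵ │ ╶─┤
│ │↳ → ↑│   │↓│↑│↳ ↑  │↳ ↓│
│ └─┬───┤ ┌─┘ │ └───┬─┴─┐ │
│   │   │ │↓ ↲│↑ ↰  │↓ ↰│↓│
├─┐ ╵ ╷ ╵ │ ╶─┼─╴ ┌─┘ ╷ ╵ │
│ │   │   │↳ ↓│↱ ↑│↓ ↲│↑ ↲│
│ └─┐ ├───┴─┐ │ ┌─┤ ╶─┴───┤
│   │ │↓ ← ↰│↓│↑│ │↳ → → ↓│
│ ╶─┘ │ ┌─┐ ╵ │ │ └─┬───╴ │
│     │↓│ │↑ ↲│↑│↓ ↰│↓ ← ↲│
│ ╶─┬─┘ │ └─╴ │ ╵ ╷ │ ╶─┐ │
│   │↓ ↲│     │↑ ↲│↑│↳ ↓│ │
├─╴ │ ╶─┴─┐ ┌─┴───┤ ├─╴ │ │
│   │↳ → ↓│ │↱ ↓  │↑│↓ ↲│ │
│ ┌─┴───┐ └─┘ ╷ ╶─┘ │ ╶─┴─┤
│ │     │↳ → ↑│↳ → ↑│↳ → ↓│
├─┘ ┌─┐ │ ╶─┬─┴─────┤ ┌─╴ │
│   │ │ │   │       │ │  ↓│
│ ┌─┘ └─┼─╴ │ ┌───╴ ├─┘ ╷ │
│ │     │   │ │     │   │↓│
│ ╵ ┌─╴ └───┘ │ ╶───┘ ┌─┘ │
│   │         │       │  B│
└───┴─────────┴───────┴───┘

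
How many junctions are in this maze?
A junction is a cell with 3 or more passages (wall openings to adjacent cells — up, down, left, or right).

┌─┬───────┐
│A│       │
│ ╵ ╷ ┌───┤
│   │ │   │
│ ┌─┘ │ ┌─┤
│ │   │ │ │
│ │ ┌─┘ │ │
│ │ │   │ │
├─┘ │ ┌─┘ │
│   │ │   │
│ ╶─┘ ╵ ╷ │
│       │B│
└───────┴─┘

Checking each cell for number of passages:

Junctions found (3+ passages):
  (0, 2): 3 passages
  (1, 0): 3 passages
  (4, 4): 3 passages
  (5, 2): 3 passages
Total junctions: 4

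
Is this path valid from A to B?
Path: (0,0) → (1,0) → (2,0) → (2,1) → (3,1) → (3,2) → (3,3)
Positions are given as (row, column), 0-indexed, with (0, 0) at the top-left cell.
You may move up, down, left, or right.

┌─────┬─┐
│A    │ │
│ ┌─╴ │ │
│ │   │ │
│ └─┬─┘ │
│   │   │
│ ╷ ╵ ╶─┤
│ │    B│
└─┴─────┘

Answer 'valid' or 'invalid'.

Checking path validity:
Result: All consecutive moves are passable.

valid

Correct solution:

┌─────┬─┐
│A    │ │
│ ┌─╴ │ │
│↓│   │ │
│ └─┬─┘ │
│↳ ↓│   │
│ ╷ ╵ ╶─┤
│ │↳ → B│
└─┴─────┘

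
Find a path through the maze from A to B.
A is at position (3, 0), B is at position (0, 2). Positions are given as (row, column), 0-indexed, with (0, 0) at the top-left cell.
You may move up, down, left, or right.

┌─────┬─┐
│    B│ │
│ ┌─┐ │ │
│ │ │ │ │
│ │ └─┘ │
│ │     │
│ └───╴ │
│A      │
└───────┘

Finding the shortest path from (3, 0) to (0, 2):
Path length: 5 steps
Directions: up → up → up → right → right

Solution:

┌─────┬─┐
│↱ → B│ │
│ ┌─┐ │ │
│↑│ │ │ │
│ │ └─┘ │
│↑│     │
│ └───╴ │
│A      │
└───────┘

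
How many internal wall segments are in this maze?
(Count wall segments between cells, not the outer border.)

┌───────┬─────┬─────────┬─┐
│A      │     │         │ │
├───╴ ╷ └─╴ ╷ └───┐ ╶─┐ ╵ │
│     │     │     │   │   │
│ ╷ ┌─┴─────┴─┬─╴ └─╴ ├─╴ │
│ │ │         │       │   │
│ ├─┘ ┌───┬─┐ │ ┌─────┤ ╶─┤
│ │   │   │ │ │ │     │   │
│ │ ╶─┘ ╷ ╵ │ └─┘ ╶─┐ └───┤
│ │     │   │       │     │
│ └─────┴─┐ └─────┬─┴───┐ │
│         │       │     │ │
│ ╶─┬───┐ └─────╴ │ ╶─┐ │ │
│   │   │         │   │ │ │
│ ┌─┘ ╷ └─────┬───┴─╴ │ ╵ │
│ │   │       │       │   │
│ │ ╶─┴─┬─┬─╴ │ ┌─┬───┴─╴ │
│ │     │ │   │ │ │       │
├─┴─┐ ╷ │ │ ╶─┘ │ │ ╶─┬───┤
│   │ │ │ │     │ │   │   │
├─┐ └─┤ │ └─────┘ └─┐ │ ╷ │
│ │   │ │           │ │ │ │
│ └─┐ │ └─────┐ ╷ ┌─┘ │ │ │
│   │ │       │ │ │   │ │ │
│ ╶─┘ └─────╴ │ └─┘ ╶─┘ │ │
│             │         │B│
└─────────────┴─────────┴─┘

Counting internal wall segments:
Total internal walls: 144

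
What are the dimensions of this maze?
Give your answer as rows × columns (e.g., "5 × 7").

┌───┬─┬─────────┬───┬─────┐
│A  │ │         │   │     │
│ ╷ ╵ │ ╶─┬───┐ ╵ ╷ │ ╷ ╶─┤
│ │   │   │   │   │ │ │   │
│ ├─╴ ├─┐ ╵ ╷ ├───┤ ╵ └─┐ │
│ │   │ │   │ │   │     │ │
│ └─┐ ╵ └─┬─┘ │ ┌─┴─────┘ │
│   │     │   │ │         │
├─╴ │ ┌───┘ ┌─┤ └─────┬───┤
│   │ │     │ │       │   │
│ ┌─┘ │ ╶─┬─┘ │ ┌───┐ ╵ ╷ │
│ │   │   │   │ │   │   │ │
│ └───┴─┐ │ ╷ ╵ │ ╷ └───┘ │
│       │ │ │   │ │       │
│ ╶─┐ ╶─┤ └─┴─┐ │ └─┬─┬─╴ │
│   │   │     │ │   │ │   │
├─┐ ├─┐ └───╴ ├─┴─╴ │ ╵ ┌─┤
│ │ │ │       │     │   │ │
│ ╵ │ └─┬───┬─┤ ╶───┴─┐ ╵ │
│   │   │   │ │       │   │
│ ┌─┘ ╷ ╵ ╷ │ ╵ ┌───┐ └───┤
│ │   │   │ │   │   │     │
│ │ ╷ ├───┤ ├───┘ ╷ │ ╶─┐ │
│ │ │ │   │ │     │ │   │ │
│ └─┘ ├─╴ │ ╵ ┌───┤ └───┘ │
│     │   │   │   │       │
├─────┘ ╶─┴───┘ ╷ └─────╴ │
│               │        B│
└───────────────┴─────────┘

Counting the maze dimensions:
Rows (vertical): 14
Columns (horizontal): 13
Dimensions: 14 × 13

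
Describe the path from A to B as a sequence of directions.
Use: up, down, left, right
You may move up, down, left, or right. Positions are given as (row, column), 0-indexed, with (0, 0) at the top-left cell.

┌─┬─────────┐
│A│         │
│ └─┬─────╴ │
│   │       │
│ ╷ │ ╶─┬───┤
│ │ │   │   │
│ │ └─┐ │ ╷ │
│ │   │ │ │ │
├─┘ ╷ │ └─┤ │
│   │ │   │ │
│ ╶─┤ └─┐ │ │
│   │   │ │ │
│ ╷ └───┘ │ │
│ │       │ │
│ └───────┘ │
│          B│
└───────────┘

Finding the path and converting it to directions:
Path through cells: (0,0) → (1,0) → (1,1) → (2,1) → (3,1) → (4,1) → (4,0) → (5,0) → (6,0) → (7,0) → (7,1) → (7,2) → (7,3) → (7,4) → (7,5)
Directions: down, right, down, down, down, left, down, down, down, right, right, right, right, right

Solution:

┌─┬─────────┐
│A│         │
│ └─┬─────╴ │
│↳ ↓│       │
│ ╷ │ ╶─┬───┤
│ │↓│   │   │
│ │ └─┐ │ ╷ │
│ │↓  │ │ │ │
├─┘ ╷ │ └─┤ │
│↓ ↲│ │   │ │
│ ╶─┤ └─┐ │ │
│↓  │   │ │ │
│ ╷ └───┘ │ │
│↓│       │ │
│ └───────┘ │
│↳ → → → → B│
└───────────┘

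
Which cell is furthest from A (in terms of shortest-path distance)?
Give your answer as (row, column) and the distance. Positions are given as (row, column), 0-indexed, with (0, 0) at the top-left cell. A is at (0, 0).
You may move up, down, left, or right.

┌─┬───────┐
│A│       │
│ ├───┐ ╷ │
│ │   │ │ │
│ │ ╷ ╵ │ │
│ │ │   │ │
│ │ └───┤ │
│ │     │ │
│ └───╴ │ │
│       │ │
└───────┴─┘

Computing BFS distances from A to all cells:
Furthest cell: (4, 4)
Distance: 22 steps

Path from A to the furthest cell:

┌─┬───────┐
│A│    ↱ ↓│
│ ├───┐ ╷ │
│↓│↱ ↓│↑│↓│
│ │ ╷ ╵ │ │
│↓│↑│↳ ↑│↓│
│ │ └───┤ │
│↓│↑ ← ↰│↓│
│ └───╴ │ │
│↳ → → ↑│B│
└───────┴─┘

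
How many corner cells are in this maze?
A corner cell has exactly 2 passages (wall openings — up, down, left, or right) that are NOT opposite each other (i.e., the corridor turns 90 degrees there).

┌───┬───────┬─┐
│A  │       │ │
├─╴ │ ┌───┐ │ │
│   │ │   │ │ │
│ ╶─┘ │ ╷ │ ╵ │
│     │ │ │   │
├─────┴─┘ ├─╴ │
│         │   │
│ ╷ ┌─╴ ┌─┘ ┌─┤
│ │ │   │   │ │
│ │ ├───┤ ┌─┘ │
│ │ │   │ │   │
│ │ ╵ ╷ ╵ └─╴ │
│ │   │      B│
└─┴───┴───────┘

Counting corner cells (2 non-opposite passages):
Total corners: 23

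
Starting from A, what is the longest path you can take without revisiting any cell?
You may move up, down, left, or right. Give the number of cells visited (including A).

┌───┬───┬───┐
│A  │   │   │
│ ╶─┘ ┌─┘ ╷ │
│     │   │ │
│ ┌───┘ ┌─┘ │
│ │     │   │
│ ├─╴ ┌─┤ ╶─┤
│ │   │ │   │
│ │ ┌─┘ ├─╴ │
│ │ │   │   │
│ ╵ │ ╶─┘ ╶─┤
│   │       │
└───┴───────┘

Finding longest simple path using DFS:
Start: (0, 0)
Longest path visits 29 cells
Path: A → down → down → down → down → down → right → up → up → right → up → right → up → right → up → right → down → down → left → down → right → down → left → down → left → left → up → right → up

Solution:

┌───┬───┬───┐
│A  │   │↱ ↓│
│ ╶─┘ ┌─┘ ╷ │
│↓    │↱ ↑│↓│
│ ┌───┘ ┌─┘ │
│↓│  ↱ ↑│↓ ↲│
│ ├─╴ ┌─┤ ╶─┤
│↓│↱ ↑│B│↳ ↓│
│ │ ┌─┘ ├─╴ │
│↓│↑│↱ ↑│↓ ↲│
│ ╵ │ ╶─┘ ╶─┤
│↳ ↑│↑ ← ↲  │
└───┴───────┘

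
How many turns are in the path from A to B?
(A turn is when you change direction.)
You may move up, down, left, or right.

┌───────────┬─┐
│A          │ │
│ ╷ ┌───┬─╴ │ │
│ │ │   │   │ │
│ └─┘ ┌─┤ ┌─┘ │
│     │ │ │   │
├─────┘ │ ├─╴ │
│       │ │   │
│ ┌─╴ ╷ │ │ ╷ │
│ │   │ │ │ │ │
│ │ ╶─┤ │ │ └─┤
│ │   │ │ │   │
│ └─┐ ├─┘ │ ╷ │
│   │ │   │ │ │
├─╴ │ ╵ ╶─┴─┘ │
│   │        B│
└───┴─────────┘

Directions: right, right, right, right, right, down, left, down, down, down, down, down, left, down, right, right, right
Number of turns: 6

Solution:

┌───────────┬─┐
│A → → → → ↓│ │
│ ╷ ┌───┬─╴ │ │
│ │ │   │↓ ↲│ │
│ └─┘ ┌─┤ ┌─┘ │
│     │ │↓│   │
├─────┘ │ ├─╴ │
│       │↓│   │
│ ┌─╴ ╷ │ │ ╷ │
│ │   │ │↓│ │ │
│ │ ╶─┤ │ │ └─┤
│ │   │ │↓│   │
│ └─┐ ├─┘ │ ╷ │
│   │ │↓ ↲│ │ │
├─╴ │ ╵ ╶─┴─┘ │
│   │  ↳ → → B│
└───┴─────────┘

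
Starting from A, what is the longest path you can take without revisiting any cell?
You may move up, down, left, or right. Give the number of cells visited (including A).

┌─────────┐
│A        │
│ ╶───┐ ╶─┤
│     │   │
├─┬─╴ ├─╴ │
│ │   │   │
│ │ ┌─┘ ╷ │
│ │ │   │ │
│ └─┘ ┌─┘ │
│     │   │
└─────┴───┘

Finding longest simple path using DFS:
Start: (0, 0)
Longest path visits 15 cells
Path: A → right → right → right → down → right → down → left → down → left → down → left → left → up → up

Solution:

┌─────────┐
│A → → ↓  │
│ ╶───┐ ╶─┤
│     │↳ ↓│
├─┬─╴ ├─╴ │
│B│   │↓ ↲│
│ │ ┌─┘ ╷ │
│↑│ │↓ ↲│ │
│ └─┘ ┌─┘ │
│↑ ← ↲│   │
└─────┴───┘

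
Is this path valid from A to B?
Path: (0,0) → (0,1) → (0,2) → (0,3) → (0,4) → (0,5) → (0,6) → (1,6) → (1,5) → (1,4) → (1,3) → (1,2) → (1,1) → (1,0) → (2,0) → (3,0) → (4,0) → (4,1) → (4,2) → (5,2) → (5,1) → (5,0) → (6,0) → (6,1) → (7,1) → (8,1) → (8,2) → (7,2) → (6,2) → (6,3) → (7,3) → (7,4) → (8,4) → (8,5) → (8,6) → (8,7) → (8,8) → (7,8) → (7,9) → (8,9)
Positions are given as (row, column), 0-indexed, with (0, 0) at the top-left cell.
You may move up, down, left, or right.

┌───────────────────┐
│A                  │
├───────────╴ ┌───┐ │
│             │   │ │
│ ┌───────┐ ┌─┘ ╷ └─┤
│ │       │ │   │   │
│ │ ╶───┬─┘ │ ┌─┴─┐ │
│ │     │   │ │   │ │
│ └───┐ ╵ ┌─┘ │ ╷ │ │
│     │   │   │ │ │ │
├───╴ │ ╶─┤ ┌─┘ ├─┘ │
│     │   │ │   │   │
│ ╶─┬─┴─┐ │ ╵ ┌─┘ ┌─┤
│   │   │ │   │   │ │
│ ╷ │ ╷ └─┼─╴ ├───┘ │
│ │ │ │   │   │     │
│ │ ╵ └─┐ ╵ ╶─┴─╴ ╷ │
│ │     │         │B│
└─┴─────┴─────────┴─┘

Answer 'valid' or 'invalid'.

Checking path validity:
Result: All consecutive moves are passable.

valid

Correct solution:

┌───────────────────┐
│A → → → → → ↓      │
├───────────╴ ┌───┐ │
│↓ ← ← ← ← ← ↲│   │ │
│ ┌───────┐ ┌─┘ ╷ └─┤
│↓│       │ │   │   │
│ │ ╶───┬─┘ │ ┌─┴─┐ │
│↓│     │   │ │   │ │
│ └───┐ ╵ ┌─┘ │ ╷ │ │
│↳ → ↓│   │   │ │ │ │
├───╴ │ ╶─┤ ┌─┘ ├─┘ │
│↓ ← ↲│   │ │   │   │
│ ╶─┬─┴─┐ │ ╵ ┌─┘ ┌─┤
│↳ ↓│↱ ↓│ │   │   │ │
│ ╷ │ ╷ └─┼─╴ ├───┘ │
│ │↓│↑│↳ ↓│   │  ↱ ↓│
│ │ ╵ └─┐ ╵ ╶─┴─╴ ╷ │
│ │↳ ↑  │↳ → → → ↑│B│
└─┴─────┴─────────┴─┘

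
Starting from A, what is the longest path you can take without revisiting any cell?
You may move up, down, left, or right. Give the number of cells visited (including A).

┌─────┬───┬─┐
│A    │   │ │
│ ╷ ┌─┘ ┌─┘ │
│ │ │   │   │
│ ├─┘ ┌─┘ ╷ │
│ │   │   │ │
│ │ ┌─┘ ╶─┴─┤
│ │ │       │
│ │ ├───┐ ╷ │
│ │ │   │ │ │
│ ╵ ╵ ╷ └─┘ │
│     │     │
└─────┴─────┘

Finding longest simple path using DFS:
Start: (0, 0)
Longest path visits 22 cells
Path: A → down → down → down → down → down → right → right → up → right → down → right → right → up → up → left → left → up → right → up → right → up

Solution:

┌─────┬───┬─┐
│A    │   │B│
│ ╷ ┌─┘ ┌─┘ │
│↓│ │   │↱ ↑│
│ ├─┘ ┌─┘ ╷ │
│↓│   │↱ ↑│ │
│ │ ┌─┘ ╶─┴─┤
│↓│ │  ↑ ← ↰│
│ │ ├───┐ ╷ │
│↓│ │↱ ↓│ │↑│
│ ╵ ╵ ╷ └─┘ │
│↳ → ↑│↳ → ↑│
└─────┴─────┘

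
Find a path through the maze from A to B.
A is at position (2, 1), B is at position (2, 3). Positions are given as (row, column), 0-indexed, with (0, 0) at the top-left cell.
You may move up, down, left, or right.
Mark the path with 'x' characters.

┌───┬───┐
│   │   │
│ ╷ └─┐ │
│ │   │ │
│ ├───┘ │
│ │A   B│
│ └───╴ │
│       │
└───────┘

Finding the shortest path from (2, 1) to (2, 3):
Path length: 2 steps
Directions: right → right

Solution:

┌───┬───┐
│   │   │
│ ╷ └─┐ │
│ │   │ │
│ ├───┘ │
│ │A x B│
│ └───╴ │
│       │
└───────┘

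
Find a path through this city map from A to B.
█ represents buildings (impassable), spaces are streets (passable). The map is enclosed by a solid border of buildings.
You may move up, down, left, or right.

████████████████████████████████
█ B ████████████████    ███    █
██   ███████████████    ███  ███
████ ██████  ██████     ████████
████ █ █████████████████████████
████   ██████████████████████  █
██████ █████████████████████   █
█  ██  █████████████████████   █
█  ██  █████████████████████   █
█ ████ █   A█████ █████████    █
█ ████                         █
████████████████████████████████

Finding the shortest path from A to B:
Movement: cardinal only
Path length: 19 steps
Directions: down → left → left → left → left → left → up → up → up → up → up → left → left → up → up → up → left → up → left

Solution:

████████████████████████████████
█ B↰████████████████    ███    █
██ ↑↰███████████████    ███  ███
████↑██████  ██████     ████████
████↑█ █████████████████████████
████↑←↰██████████████████████  █
██████↑█████████████████████   █
█  ██ ↑█████████████████████   █
█  ██ ↑█████████████████████   █
█ ████↑█   A█████ █████████    █
█ ████↑←←←←↲                   █
████████████████████████████████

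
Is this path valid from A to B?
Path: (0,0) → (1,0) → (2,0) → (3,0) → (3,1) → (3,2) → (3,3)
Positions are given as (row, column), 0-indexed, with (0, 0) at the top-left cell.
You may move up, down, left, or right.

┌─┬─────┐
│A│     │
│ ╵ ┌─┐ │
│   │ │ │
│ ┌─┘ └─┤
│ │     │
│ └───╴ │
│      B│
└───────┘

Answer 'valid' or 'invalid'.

Checking path validity:
Result: All consecutive moves are passable.

valid

Correct solution:

┌─┬─────┐
│A│     │
│ ╵ ┌─┐ │
│↓  │ │ │
│ ┌─┘ └─┤
│↓│     │
│ └───╴ │
│↳ → → B│
└───────┘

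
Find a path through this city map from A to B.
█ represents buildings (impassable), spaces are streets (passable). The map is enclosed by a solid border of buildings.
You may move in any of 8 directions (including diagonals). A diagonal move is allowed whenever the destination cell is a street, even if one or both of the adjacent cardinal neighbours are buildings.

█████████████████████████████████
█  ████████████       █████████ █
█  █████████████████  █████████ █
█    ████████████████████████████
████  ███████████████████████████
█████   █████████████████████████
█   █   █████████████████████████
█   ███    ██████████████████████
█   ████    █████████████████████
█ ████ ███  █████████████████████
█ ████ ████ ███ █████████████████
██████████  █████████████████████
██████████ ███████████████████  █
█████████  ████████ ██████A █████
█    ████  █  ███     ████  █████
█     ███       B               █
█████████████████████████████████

Finding the shortest path from A to B:
Movement: 8-directional
Path length: 11 steps
Directions: down → down-left → left → left → left → left → left → left → left → left → left

Solution:

█████████████████████████████████
█  ████████████       █████████ █
█  █████████████████  █████████ █
█    ████████████████████████████
████  ███████████████████████████
█████   █████████████████████████
█   █   █████████████████████████
█   ███    ██████████████████████
█   ████    █████████████████████
█ ████ ███  █████████████████████
█ ████ ████ ███ █████████████████
██████████  █████████████████████
██████████ ███████████████████  █
█████████  ████████ ██████A █████
█    ████  █  ███     ████↙ █████
█     ███       B←←←←←←←←←      █
█████████████████████████████████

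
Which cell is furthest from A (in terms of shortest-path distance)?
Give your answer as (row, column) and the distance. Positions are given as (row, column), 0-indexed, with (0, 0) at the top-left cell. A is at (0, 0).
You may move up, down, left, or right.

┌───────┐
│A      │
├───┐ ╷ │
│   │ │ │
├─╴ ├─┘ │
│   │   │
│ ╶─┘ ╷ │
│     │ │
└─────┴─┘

Computing BFS distances from A to all cells:
Furthest cell: (1, 0)
Distance: 13 steps

Path from A to the furthest cell:

┌───────┐
│A → → ↓│
├───┐ ╷ │
│B ↰│ │↓│
├─╴ ├─┘ │
│↱ ↑│↓ ↲│
│ ╶─┘ ╷ │
│↑ ← ↲│ │
└─────┴─┘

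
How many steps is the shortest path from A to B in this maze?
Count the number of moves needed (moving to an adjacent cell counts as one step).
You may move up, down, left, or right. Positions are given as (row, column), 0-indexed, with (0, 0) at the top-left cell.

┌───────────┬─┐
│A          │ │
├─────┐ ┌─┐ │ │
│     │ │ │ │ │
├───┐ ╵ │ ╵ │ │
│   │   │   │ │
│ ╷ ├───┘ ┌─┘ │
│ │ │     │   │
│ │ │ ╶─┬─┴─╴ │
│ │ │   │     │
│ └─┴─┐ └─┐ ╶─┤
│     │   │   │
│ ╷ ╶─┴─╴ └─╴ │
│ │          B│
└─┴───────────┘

Using BFS to find shortest path:
Start: (0, 0), End: (6, 6)
Path found:
(0,0) → (0,1) → (0,2) → (0,3) → (0,4) → (0,5) → (1,5) → (2,5) → (2,4) → (3,4) → (3,3) → (3,2) → (4,2) → (4,3) → (5,3) → (5,4) → (6,4) → (6,5) → (6,6)
Number of steps: 18

Solution:

┌───────────┬─┐
│A → → → → ↓│ │
├─────┐ ┌─┐ │ │
│     │ │ │↓│ │
├───┐ ╵ │ ╵ │ │
│   │   │↓ ↲│ │
│ ╷ ├───┘ ┌─┘ │
│ │ │↓ ← ↲│   │
│ │ │ ╶─┬─┴─╴ │
│ │ │↳ ↓│     │
│ └─┴─┐ └─┐ ╶─┤
│     │↳ ↓│   │
│ ╷ ╶─┴─╴ └─╴ │
│ │      ↳ → B│
└─┴───────────┘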